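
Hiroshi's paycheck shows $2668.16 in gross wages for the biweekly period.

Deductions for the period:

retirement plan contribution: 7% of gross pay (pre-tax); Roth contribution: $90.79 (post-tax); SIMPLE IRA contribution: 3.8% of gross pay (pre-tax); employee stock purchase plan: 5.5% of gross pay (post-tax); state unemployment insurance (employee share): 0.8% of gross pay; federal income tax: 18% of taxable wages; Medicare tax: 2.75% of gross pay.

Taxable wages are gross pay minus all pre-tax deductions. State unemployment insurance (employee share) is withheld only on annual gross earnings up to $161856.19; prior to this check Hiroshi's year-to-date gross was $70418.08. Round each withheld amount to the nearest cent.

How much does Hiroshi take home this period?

SIMPLE IRA contribution: $2668.16 × 0.038 = $101.39
Retirement plan contribution: $2668.16 × 0.07 = $186.77
Pre-tax total = $101.39 + $186.77 = $288.16
Taxable wages = $2668.16 − $288.16 = $2380.00
Federal income tax: $2380.00 × 0.18 = $428.40
Medicare tax: $2668.16 × 0.0275 = $73.37
State unemployment insurance (employee share): cap not yet reached, full $2668.16 is subject → $2668.16 × 0.008 = $21.35
Employee stock purchase plan: $2668.16 × 0.055 = $146.75
Roth contribution: $90.79
Total deductions = $101.39 + $186.77 + $428.40 + $73.37 + $21.35 + $146.75 + $90.79 = $1048.82
Net pay = $2668.16 − $1048.82 = $1619.34

$1619.34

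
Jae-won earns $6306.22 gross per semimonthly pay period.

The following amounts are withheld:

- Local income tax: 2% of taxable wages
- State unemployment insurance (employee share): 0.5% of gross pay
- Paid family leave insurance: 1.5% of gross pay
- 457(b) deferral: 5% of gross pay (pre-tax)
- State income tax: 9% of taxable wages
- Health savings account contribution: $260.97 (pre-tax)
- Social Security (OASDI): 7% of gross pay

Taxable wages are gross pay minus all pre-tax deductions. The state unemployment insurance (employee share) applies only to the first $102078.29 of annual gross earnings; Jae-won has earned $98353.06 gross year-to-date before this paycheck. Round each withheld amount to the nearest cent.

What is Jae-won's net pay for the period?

Health savings account contribution: $260.97
457(b) deferral: $6306.22 × 0.05 = $315.31
Pre-tax total = $260.97 + $315.31 = $576.28
Taxable wages = $6306.22 − $576.28 = $5729.94
Local income tax: $5729.94 × 0.02 = $114.60
State income tax: $5729.94 × 0.09 = $515.69
State unemployment insurance (employee share): only $102078.29 − $98353.06 = $3725.23 of this check is subject → $3725.23 × 0.005 = $18.63
Paid family leave insurance: $6306.22 × 0.015 = $94.59
Social Security (OASDI): $6306.22 × 0.07 = $441.44
Total deductions = $260.97 + $315.31 + $114.60 + $515.69 + $18.63 + $94.59 + $441.44 = $1761.23
Net pay = $6306.22 − $1761.23 = $4544.99

$4544.99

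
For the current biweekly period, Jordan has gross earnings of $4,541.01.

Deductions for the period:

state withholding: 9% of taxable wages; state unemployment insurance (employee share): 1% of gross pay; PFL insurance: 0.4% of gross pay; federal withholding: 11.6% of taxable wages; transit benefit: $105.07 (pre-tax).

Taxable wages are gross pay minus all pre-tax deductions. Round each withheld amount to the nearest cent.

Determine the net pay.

$3,458.57

Transit benefit: $105.07
Taxable wages = $4,541.01 − $105.07 = $4,435.94
Federal withholding: $4,435.94 × 0.116 = $514.57
State withholding: $4,435.94 × 0.09 = $399.23
State unemployment insurance (employee share): $4,541.01 × 0.01 = $45.41
PFL insurance: $4,541.01 × 0.004 = $18.16
Total deductions = $105.07 + $514.57 + $399.23 + $45.41 + $18.16 = $1,082.44
Net pay = $4,541.01 − $1,082.44 = $3,458.57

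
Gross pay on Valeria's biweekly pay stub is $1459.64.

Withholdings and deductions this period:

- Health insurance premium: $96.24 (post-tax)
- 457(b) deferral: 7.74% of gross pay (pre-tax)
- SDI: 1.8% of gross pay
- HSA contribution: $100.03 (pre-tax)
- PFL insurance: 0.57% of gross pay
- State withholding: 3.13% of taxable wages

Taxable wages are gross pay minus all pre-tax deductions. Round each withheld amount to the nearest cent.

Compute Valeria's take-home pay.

457(b) deferral: $1459.64 × 0.0774 = $112.98
HSA contribution: $100.03
Pre-tax total = $112.98 + $100.03 = $213.01
Taxable wages = $1459.64 − $213.01 = $1246.63
State withholding: $1246.63 × 0.0313 = $39.02
PFL insurance: $1459.64 × 0.0057 = $8.32
SDI: $1459.64 × 0.018 = $26.27
Health insurance premium: $96.24
Total deductions = $112.98 + $100.03 + $39.02 + $8.32 + $26.27 + $96.24 = $382.86
Net pay = $1459.64 − $382.86 = $1076.78

$1076.78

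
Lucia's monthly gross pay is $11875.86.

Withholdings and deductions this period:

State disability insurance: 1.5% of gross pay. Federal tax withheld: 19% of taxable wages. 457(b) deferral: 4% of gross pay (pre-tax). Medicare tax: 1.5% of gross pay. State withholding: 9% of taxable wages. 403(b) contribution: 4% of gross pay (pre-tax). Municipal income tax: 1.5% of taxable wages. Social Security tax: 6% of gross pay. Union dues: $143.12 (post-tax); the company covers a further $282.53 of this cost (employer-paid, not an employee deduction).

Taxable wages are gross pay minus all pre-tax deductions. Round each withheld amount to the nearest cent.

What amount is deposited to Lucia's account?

403(b) contribution: $11875.86 × 0.04 = $475.03
457(b) deferral: $11875.86 × 0.04 = $475.03
Pre-tax total = $475.03 + $475.03 = $950.06
Taxable wages = $11875.86 − $950.06 = $10925.80
Federal tax withheld: $10925.80 × 0.19 = $2075.90
State withholding: $10925.80 × 0.09 = $983.32
Municipal income tax: $10925.80 × 0.015 = $163.89
Social Security tax: $11875.86 × 0.06 = $712.55
State disability insurance: $11875.86 × 0.015 = $178.14
Medicare tax: $11875.86 × 0.015 = $178.14
Union dues: $143.12
(Employer's $282.53 toward union dues is not withheld from the employee.)
Total deductions = $475.03 + $475.03 + $2075.90 + $983.32 + $163.89 + $712.55 + $178.14 + $178.14 + $143.12 = $5385.12
Net pay = $11875.86 − $5385.12 = $6490.74

$6490.74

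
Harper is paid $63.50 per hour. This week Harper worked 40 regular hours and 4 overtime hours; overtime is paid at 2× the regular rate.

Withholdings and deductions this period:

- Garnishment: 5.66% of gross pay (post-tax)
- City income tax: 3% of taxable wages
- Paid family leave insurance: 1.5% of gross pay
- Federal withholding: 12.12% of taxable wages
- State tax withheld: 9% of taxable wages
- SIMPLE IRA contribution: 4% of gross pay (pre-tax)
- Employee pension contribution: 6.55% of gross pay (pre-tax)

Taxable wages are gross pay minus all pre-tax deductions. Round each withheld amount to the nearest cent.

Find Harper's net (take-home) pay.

Regular pay: 40 × $63.50 = $2,540.00
Overtime pay: 4 × $63.50 × 2 = $508.00
Gross pay = $2,540.00 + $508.00 = $3,048.00
SIMPLE IRA contribution: $3,048.00 × 0.04 = $121.92
Employee pension contribution: $3,048.00 × 0.0655 = $199.64
Pre-tax total = $121.92 + $199.64 = $321.56
Taxable wages = $3,048.00 − $321.56 = $2,726.44
State tax withheld: $2,726.44 × 0.09 = $245.38
City income tax: $2,726.44 × 0.03 = $81.79
Federal withholding: $2,726.44 × 0.1212 = $330.44
Paid family leave insurance: $3,048.00 × 0.015 = $45.72
Garnishment: $3,048.00 × 0.0566 = $172.52
Total deductions = $121.92 + $199.64 + $245.38 + $81.79 + $330.44 + $45.72 + $172.52 = $1,197.41
Net pay = $3,048.00 − $1,197.41 = $1,850.59

$1,850.59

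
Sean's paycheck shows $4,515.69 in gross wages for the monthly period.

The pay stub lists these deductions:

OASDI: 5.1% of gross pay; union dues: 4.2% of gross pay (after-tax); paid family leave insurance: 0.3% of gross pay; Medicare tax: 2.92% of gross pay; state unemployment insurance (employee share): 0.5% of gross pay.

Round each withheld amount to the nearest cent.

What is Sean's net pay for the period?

Medicare tax: $4,515.69 × 0.0292 = $131.86
OASDI: $4,515.69 × 0.051 = $230.30
Paid family leave insurance: $4,515.69 × 0.003 = $13.55
State unemployment insurance (employee share): $4,515.69 × 0.005 = $22.58
Union dues: $4,515.69 × 0.042 = $189.66
Total deductions = $131.86 + $230.30 + $13.55 + $22.58 + $189.66 = $587.95
Net pay = $4,515.69 − $587.95 = $3,927.74

$3,927.74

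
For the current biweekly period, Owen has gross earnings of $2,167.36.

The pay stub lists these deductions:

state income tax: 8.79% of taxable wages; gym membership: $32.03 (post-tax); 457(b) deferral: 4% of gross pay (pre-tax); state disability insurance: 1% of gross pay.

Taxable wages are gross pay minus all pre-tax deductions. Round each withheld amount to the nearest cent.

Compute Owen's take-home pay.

457(b) deferral: $2,167.36 × 0.04 = $86.69
Taxable wages = $2,167.36 − $86.69 = $2,080.67
State income tax: $2,080.67 × 0.0879 = $182.89
State disability insurance: $2,167.36 × 0.01 = $21.67
Gym membership: $32.03
Total deductions = $86.69 + $182.89 + $21.67 + $32.03 = $323.28
Net pay = $2,167.36 − $323.28 = $1,844.08

$1,844.08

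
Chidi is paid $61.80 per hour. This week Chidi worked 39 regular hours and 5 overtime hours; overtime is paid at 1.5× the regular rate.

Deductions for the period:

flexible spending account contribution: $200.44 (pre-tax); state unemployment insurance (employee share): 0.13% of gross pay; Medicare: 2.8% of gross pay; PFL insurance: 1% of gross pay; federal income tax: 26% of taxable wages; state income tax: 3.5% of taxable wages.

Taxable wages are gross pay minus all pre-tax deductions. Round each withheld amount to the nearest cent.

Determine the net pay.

Regular pay: 39 × $61.80 = $2410.20
Overtime pay: 5 × $61.80 × 1.5 = $463.50
Gross pay = $2410.20 + $463.50 = $2873.70
Flexible spending account contribution: $200.44
Taxable wages = $2873.70 − $200.44 = $2673.26
Federal income tax: $2673.26 × 0.26 = $695.05
State income tax: $2673.26 × 0.035 = $93.56
Medicare: $2873.70 × 0.028 = $80.46
PFL insurance: $2873.70 × 0.01 = $28.74
State unemployment insurance (employee share): $2873.70 × 0.0013 = $3.74
Total deductions = $200.44 + $695.05 + $93.56 + $80.46 + $28.74 + $3.74 = $1101.99
Net pay = $2873.70 − $1101.99 = $1771.71

$1771.71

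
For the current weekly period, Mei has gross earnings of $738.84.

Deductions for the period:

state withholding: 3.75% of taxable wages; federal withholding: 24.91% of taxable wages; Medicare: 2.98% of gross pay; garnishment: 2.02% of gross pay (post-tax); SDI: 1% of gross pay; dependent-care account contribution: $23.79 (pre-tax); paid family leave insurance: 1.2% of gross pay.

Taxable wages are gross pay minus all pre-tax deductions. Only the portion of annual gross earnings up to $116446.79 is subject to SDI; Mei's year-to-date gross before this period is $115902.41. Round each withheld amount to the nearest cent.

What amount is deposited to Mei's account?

$458.87

Dependent-care account contribution: $23.79
Taxable wages = $738.84 − $23.79 = $715.05
State withholding: $715.05 × 0.0375 = $26.81
Federal withholding: $715.05 × 0.2491 = $178.12
SDI: only $116446.79 − $115902.41 = $544.38 of this check is subject → $544.38 × 0.01 = $5.44
Paid family leave insurance: $738.84 × 0.012 = $8.87
Medicare: $738.84 × 0.0298 = $22.02
Garnishment: $738.84 × 0.0202 = $14.92
Total deductions = $23.79 + $26.81 + $178.12 + $5.44 + $8.87 + $22.02 + $14.92 = $279.97
Net pay = $738.84 − $279.97 = $458.87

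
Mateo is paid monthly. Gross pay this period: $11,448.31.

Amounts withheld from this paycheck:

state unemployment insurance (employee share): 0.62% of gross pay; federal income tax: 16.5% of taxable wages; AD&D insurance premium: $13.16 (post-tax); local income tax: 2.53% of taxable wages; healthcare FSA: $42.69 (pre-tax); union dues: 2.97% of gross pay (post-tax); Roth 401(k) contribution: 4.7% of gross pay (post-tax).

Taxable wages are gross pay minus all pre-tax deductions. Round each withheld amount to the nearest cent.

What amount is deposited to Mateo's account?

$8,272.91

Healthcare FSA: $42.69
Taxable wages = $11,448.31 − $42.69 = $11,405.62
Local income tax: $11,405.62 × 0.0253 = $288.56
Federal income tax: $11,405.62 × 0.165 = $1,881.93
State unemployment insurance (employee share): $11,448.31 × 0.0062 = $70.98
Roth 401(k) contribution: $11,448.31 × 0.047 = $538.07
AD&D insurance premium: $13.16
Union dues: $11,448.31 × 0.0297 = $340.01
Total deductions = $42.69 + $288.56 + $1,881.93 + $70.98 + $538.07 + $13.16 + $340.01 = $3,175.40
Net pay = $11,448.31 − $3,175.40 = $8,272.91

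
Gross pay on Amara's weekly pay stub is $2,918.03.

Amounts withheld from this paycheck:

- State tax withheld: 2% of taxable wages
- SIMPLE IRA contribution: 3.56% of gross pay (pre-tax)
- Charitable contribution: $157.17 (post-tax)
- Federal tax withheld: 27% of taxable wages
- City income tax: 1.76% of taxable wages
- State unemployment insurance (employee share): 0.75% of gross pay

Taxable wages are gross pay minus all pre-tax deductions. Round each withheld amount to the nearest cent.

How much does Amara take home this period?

$1,769.46

SIMPLE IRA contribution: $2,918.03 × 0.0356 = $103.88
Taxable wages = $2,918.03 − $103.88 = $2,814.15
State tax withheld: $2,814.15 × 0.02 = $56.28
Federal tax withheld: $2,814.15 × 0.27 = $759.82
City income tax: $2,814.15 × 0.0176 = $49.53
State unemployment insurance (employee share): $2,918.03 × 0.0075 = $21.89
Charitable contribution: $157.17
Total deductions = $103.88 + $56.28 + $759.82 + $49.53 + $21.89 + $157.17 = $1,148.57
Net pay = $2,918.03 − $1,148.57 = $1,769.46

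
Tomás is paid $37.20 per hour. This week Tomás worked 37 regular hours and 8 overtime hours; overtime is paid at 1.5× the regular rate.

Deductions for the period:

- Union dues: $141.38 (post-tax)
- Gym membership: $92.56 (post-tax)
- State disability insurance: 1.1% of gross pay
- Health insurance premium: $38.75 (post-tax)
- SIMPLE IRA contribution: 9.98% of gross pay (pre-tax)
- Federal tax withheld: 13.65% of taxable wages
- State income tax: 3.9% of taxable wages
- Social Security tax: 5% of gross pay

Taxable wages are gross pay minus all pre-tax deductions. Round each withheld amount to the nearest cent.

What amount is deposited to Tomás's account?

Regular pay: 37 × $37.20 = $1,376.40
Overtime pay: 8 × $37.20 × 1.5 = $446.40
Gross pay = $1,376.40 + $446.40 = $1,822.80
SIMPLE IRA contribution: $1,822.80 × 0.0998 = $181.92
Taxable wages = $1,822.80 − $181.92 = $1,640.88
Federal tax withheld: $1,640.88 × 0.1365 = $223.98
State income tax: $1,640.88 × 0.039 = $63.99
Social Security tax: $1,822.80 × 0.05 = $91.14
State disability insurance: $1,822.80 × 0.011 = $20.05
Gym membership: $92.56
Union dues: $141.38
Health insurance premium: $38.75
Total deductions = $181.92 + $223.98 + $63.99 + $91.14 + $20.05 + $92.56 + $141.38 + $38.75 = $853.77
Net pay = $1,822.80 − $853.77 = $969.03

$969.03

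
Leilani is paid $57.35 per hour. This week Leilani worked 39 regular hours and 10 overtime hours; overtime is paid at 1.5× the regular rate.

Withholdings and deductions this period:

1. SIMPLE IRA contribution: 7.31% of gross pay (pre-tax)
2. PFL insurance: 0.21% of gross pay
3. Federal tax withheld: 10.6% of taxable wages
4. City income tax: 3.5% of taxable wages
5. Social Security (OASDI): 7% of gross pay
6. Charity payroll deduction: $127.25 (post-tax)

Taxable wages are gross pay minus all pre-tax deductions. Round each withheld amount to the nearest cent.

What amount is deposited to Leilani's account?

$2,115.24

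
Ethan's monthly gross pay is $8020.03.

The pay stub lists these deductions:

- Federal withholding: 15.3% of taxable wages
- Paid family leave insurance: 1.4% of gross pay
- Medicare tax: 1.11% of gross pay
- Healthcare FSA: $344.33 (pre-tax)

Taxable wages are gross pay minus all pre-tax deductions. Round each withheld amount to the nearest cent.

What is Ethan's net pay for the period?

Healthcare FSA: $344.33
Taxable wages = $8020.03 − $344.33 = $7675.70
Federal withholding: $7675.70 × 0.153 = $1174.38
Medicare tax: $8020.03 × 0.0111 = $89.02
Paid family leave insurance: $8020.03 × 0.014 = $112.28
Total deductions = $344.33 + $1174.38 + $89.02 + $112.28 = $1720.01
Net pay = $8020.03 − $1720.01 = $6300.02

$6300.02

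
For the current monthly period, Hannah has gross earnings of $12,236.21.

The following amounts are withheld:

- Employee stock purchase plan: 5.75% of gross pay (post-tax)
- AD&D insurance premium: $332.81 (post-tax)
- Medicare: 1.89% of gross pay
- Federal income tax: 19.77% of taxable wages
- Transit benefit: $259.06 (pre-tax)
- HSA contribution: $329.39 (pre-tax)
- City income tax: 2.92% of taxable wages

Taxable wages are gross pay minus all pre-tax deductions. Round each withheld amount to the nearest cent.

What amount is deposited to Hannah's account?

HSA contribution: $329.39
Transit benefit: $259.06
Pre-tax total = $329.39 + $259.06 = $588.45
Taxable wages = $12,236.21 − $588.45 = $11,647.76
Federal income tax: $11,647.76 × 0.1977 = $2,302.76
City income tax: $11,647.76 × 0.0292 = $340.11
Medicare: $12,236.21 × 0.0189 = $231.26
Employee stock purchase plan: $12,236.21 × 0.0575 = $703.58
AD&D insurance premium: $332.81
Total deductions = $329.39 + $259.06 + $2,302.76 + $340.11 + $231.26 + $703.58 + $332.81 = $4,498.97
Net pay = $12,236.21 − $4,498.97 = $7,737.24

$7,737.24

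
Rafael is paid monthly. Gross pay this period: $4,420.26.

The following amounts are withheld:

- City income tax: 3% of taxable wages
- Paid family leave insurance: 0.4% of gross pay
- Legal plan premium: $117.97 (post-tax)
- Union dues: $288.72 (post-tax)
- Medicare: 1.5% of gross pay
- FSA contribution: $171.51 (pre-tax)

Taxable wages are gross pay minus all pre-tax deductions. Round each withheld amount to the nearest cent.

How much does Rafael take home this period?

FSA contribution: $171.51
Taxable wages = $4,420.26 − $171.51 = $4,248.75
City income tax: $4,248.75 × 0.03 = $127.46
Paid family leave insurance: $4,420.26 × 0.004 = $17.68
Medicare: $4,420.26 × 0.015 = $66.30
Union dues: $288.72
Legal plan premium: $117.97
Total deductions = $171.51 + $127.46 + $17.68 + $66.30 + $288.72 + $117.97 = $789.64
Net pay = $4,420.26 − $789.64 = $3,630.62

$3,630.62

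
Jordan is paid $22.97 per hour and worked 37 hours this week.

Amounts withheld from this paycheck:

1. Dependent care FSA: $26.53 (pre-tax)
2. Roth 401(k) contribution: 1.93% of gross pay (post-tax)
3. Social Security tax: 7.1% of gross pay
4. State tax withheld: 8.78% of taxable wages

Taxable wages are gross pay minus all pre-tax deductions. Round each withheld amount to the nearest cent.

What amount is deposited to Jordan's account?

$674.33

Gross pay: 37 × $22.97 = $849.89
Dependent care FSA: $26.53
Taxable wages = $849.89 − $26.53 = $823.36
State tax withheld: $823.36 × 0.0878 = $72.29
Social Security tax: $849.89 × 0.071 = $60.34
Roth 401(k) contribution: $849.89 × 0.0193 = $16.40
Total deductions = $26.53 + $72.29 + $60.34 + $16.40 = $175.56
Net pay = $849.89 − $175.56 = $674.33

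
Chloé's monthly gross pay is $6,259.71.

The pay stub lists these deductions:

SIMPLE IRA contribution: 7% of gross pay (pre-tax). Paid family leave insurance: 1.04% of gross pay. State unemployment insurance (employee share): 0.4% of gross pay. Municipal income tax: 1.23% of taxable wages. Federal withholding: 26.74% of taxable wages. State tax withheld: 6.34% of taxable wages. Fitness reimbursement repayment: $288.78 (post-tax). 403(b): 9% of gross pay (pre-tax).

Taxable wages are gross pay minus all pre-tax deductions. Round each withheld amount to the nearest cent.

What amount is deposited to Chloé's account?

403(b): $6,259.71 × 0.09 = $563.37
SIMPLE IRA contribution: $6,259.71 × 0.07 = $438.18
Pre-tax total = $563.37 + $438.18 = $1,001.55
Taxable wages = $6,259.71 − $1,001.55 = $5,258.16
State tax withheld: $5,258.16 × 0.0634 = $333.37
Federal withholding: $5,258.16 × 0.2674 = $1,406.03
Municipal income tax: $5,258.16 × 0.0123 = $64.68
State unemployment insurance (employee share): $6,259.71 × 0.004 = $25.04
Paid family leave insurance: $6,259.71 × 0.0104 = $65.10
Fitness reimbursement repayment: $288.78
Total deductions = $563.37 + $438.18 + $333.37 + $1,406.03 + $64.68 + $25.04 + $65.10 + $288.78 = $3,184.55
Net pay = $6,259.71 − $3,184.55 = $3,075.16

$3,075.16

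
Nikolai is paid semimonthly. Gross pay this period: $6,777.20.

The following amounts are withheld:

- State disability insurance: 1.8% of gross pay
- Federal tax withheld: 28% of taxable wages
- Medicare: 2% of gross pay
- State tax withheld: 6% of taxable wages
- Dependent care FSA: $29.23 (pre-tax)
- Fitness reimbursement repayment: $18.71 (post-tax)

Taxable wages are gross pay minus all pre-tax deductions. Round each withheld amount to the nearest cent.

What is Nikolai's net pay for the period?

$4,177.42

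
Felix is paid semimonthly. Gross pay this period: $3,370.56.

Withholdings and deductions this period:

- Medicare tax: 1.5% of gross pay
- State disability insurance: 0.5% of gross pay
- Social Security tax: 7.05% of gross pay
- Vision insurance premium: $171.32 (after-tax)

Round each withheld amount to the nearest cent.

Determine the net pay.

Medicare tax: $3,370.56 × 0.015 = $50.56
State disability insurance: $3,370.56 × 0.005 = $16.85
Social Security tax: $3,370.56 × 0.0705 = $237.62
Vision insurance premium: $171.32
Total deductions = $50.56 + $16.85 + $237.62 + $171.32 = $476.35
Net pay = $3,370.56 − $476.35 = $2,894.21

$2,894.21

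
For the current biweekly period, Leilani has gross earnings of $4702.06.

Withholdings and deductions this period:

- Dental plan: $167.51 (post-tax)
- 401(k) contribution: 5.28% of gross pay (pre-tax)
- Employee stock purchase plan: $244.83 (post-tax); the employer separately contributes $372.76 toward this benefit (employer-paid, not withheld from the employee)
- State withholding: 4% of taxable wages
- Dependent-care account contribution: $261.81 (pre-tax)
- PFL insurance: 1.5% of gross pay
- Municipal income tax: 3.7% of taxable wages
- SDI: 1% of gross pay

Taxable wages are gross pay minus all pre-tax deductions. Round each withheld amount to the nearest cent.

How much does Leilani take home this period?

$3339.31

Dependent-care account contribution: $261.81
401(k) contribution: $4702.06 × 0.0528 = $248.27
Pre-tax total = $261.81 + $248.27 = $510.08
Taxable wages = $4702.06 − $510.08 = $4191.98
Municipal income tax: $4191.98 × 0.037 = $155.10
State withholding: $4191.98 × 0.04 = $167.68
SDI: $4702.06 × 0.01 = $47.02
PFL insurance: $4702.06 × 0.015 = $70.53
Dental plan: $167.51
Employee stock purchase plan: $244.83
(Employer's $372.76 toward employee stock purchase plan is not withheld from the employee.)
Total deductions = $261.81 + $248.27 + $155.10 + $167.68 + $47.02 + $70.53 + $167.51 + $244.83 = $1362.75
Net pay = $4702.06 − $1362.75 = $3339.31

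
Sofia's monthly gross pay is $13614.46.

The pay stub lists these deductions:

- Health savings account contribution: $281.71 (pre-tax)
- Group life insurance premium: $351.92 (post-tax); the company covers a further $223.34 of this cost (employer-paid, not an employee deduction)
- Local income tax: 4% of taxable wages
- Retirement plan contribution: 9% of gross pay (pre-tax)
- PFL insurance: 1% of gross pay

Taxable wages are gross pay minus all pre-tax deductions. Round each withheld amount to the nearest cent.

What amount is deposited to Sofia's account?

$11135.09

Retirement plan contribution: $13614.46 × 0.09 = $1225.30
Health savings account contribution: $281.71
Pre-tax total = $1225.30 + $281.71 = $1507.01
Taxable wages = $13614.46 − $1507.01 = $12107.45
Local income tax: $12107.45 × 0.04 = $484.30
PFL insurance: $13614.46 × 0.01 = $136.14
Group life insurance premium: $351.92
(Employer's $223.34 toward group life insurance premium is not withheld from the employee.)
Total deductions = $1225.30 + $281.71 + $484.30 + $136.14 + $351.92 = $2479.37
Net pay = $13614.46 − $2479.37 = $11135.09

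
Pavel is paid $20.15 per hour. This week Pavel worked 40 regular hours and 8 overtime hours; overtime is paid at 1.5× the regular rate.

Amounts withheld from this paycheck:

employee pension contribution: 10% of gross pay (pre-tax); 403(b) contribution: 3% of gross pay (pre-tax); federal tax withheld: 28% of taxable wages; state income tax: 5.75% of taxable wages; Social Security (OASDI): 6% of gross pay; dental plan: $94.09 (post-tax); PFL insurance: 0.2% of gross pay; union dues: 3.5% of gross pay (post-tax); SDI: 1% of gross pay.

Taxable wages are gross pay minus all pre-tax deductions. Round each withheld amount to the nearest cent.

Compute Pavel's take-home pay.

$397.71

Regular pay: 40 × $20.15 = $806.00
Overtime pay: 8 × $20.15 × 1.5 = $241.80
Gross pay = $806.00 + $241.80 = $1,047.80
Employee pension contribution: $1,047.80 × 0.1 = $104.78
403(b) contribution: $1,047.80 × 0.03 = $31.43
Pre-tax total = $104.78 + $31.43 = $136.21
Taxable wages = $1,047.80 − $136.21 = $911.59
State income tax: $911.59 × 0.0575 = $52.42
Federal tax withheld: $911.59 × 0.28 = $255.25
Social Security (OASDI): $1,047.80 × 0.06 = $62.87
SDI: $1,047.80 × 0.01 = $10.48
PFL insurance: $1,047.80 × 0.002 = $2.10
Union dues: $1,047.80 × 0.035 = $36.67
Dental plan: $94.09
Total deductions = $104.78 + $31.43 + $52.42 + $255.25 + $62.87 + $10.48 + $2.10 + $36.67 + $94.09 = $650.09
Net pay = $1,047.80 − $650.09 = $397.71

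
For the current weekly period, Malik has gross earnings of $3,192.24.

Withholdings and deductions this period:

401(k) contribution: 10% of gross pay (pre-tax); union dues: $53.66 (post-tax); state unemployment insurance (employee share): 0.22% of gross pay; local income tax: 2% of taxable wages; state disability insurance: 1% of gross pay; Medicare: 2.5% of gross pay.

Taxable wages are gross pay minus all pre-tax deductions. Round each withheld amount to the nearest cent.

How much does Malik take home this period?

$2,643.15

401(k) contribution: $3,192.24 × 0.1 = $319.22
Taxable wages = $3,192.24 − $319.22 = $2,873.02
Local income tax: $2,873.02 × 0.02 = $57.46
State unemployment insurance (employee share): $3,192.24 × 0.0022 = $7.02
State disability insurance: $3,192.24 × 0.01 = $31.92
Medicare: $3,192.24 × 0.025 = $79.81
Union dues: $53.66
Total deductions = $319.22 + $57.46 + $7.02 + $31.92 + $79.81 + $53.66 = $549.09
Net pay = $3,192.24 − $549.09 = $2,643.15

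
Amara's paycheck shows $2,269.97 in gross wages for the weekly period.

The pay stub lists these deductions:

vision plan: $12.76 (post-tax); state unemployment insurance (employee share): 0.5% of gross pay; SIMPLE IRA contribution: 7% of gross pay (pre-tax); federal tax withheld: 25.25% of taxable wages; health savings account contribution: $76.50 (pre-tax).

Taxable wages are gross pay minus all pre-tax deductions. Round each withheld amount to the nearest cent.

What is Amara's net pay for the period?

$1,496.73

SIMPLE IRA contribution: $2,269.97 × 0.07 = $158.90
Health savings account contribution: $76.50
Pre-tax total = $158.90 + $76.50 = $235.40
Taxable wages = $2,269.97 − $235.40 = $2,034.57
Federal tax withheld: $2,034.57 × 0.2525 = $513.73
State unemployment insurance (employee share): $2,269.97 × 0.005 = $11.35
Vision plan: $12.76
Total deductions = $158.90 + $76.50 + $513.73 + $11.35 + $12.76 = $773.24
Net pay = $2,269.97 − $773.24 = $1,496.73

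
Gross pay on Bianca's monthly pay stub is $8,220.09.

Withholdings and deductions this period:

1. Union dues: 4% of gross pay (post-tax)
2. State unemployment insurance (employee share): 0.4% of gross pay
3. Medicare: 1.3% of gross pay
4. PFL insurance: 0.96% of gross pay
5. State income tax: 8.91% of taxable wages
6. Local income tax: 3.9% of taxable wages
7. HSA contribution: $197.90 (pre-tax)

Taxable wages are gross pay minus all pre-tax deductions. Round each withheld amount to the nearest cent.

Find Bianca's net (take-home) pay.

$6,447.09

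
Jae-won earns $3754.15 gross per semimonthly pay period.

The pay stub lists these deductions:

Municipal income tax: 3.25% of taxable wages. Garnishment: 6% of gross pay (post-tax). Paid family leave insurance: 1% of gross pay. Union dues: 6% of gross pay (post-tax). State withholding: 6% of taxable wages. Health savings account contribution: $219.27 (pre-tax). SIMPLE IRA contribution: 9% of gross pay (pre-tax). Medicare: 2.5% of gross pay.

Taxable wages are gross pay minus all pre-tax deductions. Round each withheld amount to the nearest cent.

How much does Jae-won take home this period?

$2319.40

Health savings account contribution: $219.27
SIMPLE IRA contribution: $3754.15 × 0.09 = $337.87
Pre-tax total = $219.27 + $337.87 = $557.14
Taxable wages = $3754.15 − $557.14 = $3197.01
State withholding: $3197.01 × 0.06 = $191.82
Municipal income tax: $3197.01 × 0.0325 = $103.90
Medicare: $3754.15 × 0.025 = $93.85
Paid family leave insurance: $3754.15 × 0.01 = $37.54
Union dues: $3754.15 × 0.06 = $225.25
Garnishment: $3754.15 × 0.06 = $225.25
Total deductions = $219.27 + $337.87 + $191.82 + $103.90 + $93.85 + $37.54 + $225.25 + $225.25 = $1434.75
Net pay = $3754.15 − $1434.75 = $2319.40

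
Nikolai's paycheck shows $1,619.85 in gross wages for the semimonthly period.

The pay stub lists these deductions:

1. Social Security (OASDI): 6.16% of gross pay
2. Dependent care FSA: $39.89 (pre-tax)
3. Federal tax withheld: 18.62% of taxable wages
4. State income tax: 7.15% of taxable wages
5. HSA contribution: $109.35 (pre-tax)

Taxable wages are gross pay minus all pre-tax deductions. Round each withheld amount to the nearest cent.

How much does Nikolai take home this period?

$991.85

HSA contribution: $109.35
Dependent care FSA: $39.89
Pre-tax total = $109.35 + $39.89 = $149.24
Taxable wages = $1,619.85 − $149.24 = $1,470.61
Federal tax withheld: $1,470.61 × 0.1862 = $273.83
State income tax: $1,470.61 × 0.0715 = $105.15
Social Security (OASDI): $1,619.85 × 0.0616 = $99.78
Total deductions = $109.35 + $39.89 + $273.83 + $105.15 + $99.78 = $628.00
Net pay = $1,619.85 − $628.00 = $991.85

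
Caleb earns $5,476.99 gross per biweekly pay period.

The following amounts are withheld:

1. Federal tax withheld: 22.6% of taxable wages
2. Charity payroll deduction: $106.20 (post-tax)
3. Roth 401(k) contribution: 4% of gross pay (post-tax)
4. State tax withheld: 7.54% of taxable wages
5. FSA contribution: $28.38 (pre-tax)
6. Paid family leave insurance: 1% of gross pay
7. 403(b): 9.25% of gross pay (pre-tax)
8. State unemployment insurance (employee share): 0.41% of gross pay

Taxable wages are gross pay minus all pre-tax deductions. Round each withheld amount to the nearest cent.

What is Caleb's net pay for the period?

403(b): $5,476.99 × 0.0925 = $506.62
FSA contribution: $28.38
Pre-tax total = $506.62 + $28.38 = $535.00
Taxable wages = $5,476.99 − $535.00 = $4,941.99
State tax withheld: $4,941.99 × 0.0754 = $372.63
Federal tax withheld: $4,941.99 × 0.226 = $1,116.89
State unemployment insurance (employee share): $5,476.99 × 0.0041 = $22.46
Paid family leave insurance: $5,476.99 × 0.01 = $54.77
Roth 401(k) contribution: $5,476.99 × 0.04 = $219.08
Charity payroll deduction: $106.20
Total deductions = $506.62 + $28.38 + $372.63 + $1,116.89 + $22.46 + $54.77 + $219.08 + $106.20 = $2,427.03
Net pay = $5,476.99 − $2,427.03 = $3,049.96

$3,049.96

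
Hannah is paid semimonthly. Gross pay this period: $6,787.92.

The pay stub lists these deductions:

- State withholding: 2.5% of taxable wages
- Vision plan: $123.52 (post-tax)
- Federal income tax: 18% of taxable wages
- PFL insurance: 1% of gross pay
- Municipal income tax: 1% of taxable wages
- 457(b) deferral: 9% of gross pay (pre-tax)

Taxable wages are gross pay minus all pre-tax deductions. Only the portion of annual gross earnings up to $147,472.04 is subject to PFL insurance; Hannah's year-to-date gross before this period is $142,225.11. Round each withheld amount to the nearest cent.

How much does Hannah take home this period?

$4,672.96

457(b) deferral: $6,787.92 × 0.09 = $610.91
Taxable wages = $6,787.92 − $610.91 = $6,177.01
Federal income tax: $6,177.01 × 0.18 = $1,111.86
Municipal income tax: $6,177.01 × 0.01 = $61.77
State withholding: $6,177.01 × 0.025 = $154.43
PFL insurance: only $147,472.04 − $142,225.11 = $5,246.93 of this check is subject → $5,246.93 × 0.01 = $52.47
Vision plan: $123.52
Total deductions = $610.91 + $1,111.86 + $61.77 + $154.43 + $52.47 + $123.52 = $2,114.96
Net pay = $6,787.92 − $2,114.96 = $4,672.96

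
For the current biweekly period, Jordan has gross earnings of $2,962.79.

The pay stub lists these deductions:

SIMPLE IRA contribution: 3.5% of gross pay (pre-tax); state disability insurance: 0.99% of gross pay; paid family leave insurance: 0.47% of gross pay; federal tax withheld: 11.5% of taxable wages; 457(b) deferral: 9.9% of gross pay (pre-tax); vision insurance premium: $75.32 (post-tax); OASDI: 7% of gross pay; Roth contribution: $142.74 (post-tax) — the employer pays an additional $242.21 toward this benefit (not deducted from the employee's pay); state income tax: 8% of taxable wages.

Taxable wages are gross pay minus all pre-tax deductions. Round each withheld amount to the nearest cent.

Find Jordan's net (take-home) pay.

SIMPLE IRA contribution: $2,962.79 × 0.035 = $103.70
457(b) deferral: $2,962.79 × 0.099 = $293.32
Pre-tax total = $103.70 + $293.32 = $397.02
Taxable wages = $2,962.79 − $397.02 = $2,565.77
Federal tax withheld: $2,565.77 × 0.115 = $295.06
State income tax: $2,565.77 × 0.08 = $205.26
Paid family leave insurance: $2,962.79 × 0.0047 = $13.93
State disability insurance: $2,962.79 × 0.0099 = $29.33
OASDI: $2,962.79 × 0.07 = $207.40
Vision insurance premium: $75.32
Roth contribution: $142.74
(Employer's $242.21 toward Roth contribution is not withheld from the employee.)
Total deductions = $103.70 + $293.32 + $295.06 + $205.26 + $13.93 + $29.33 + $207.40 + $75.32 + $142.74 = $1,366.06
Net pay = $2,962.79 − $1,366.06 = $1,596.73

$1,596.73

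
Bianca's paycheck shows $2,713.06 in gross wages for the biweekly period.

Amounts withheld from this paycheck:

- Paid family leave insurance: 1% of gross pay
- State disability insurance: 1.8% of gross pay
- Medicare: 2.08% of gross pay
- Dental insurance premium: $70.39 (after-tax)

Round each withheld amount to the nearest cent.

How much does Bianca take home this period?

Paid family leave insurance: $2,713.06 × 0.01 = $27.13
State disability insurance: $2,713.06 × 0.018 = $48.84
Medicare: $2,713.06 × 0.0208 = $56.43
Dental insurance premium: $70.39
Total deductions = $27.13 + $48.84 + $56.43 + $70.39 = $202.79
Net pay = $2,713.06 − $202.79 = $2,510.27

$2,510.27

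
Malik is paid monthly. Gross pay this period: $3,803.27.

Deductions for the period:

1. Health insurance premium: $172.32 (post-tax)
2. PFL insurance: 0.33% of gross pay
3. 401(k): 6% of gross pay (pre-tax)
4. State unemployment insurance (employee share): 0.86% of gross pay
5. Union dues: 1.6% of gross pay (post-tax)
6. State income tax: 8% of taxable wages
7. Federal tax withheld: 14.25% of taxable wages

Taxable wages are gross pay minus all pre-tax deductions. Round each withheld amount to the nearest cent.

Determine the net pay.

$2,501.18

401(k): $3,803.27 × 0.06 = $228.20
Taxable wages = $3,803.27 − $228.20 = $3,575.07
Federal tax withheld: $3,575.07 × 0.1425 = $509.45
State income tax: $3,575.07 × 0.08 = $286.01
State unemployment insurance (employee share): $3,803.27 × 0.0086 = $32.71
PFL insurance: $3,803.27 × 0.0033 = $12.55
Union dues: $3,803.27 × 0.016 = $60.85
Health insurance premium: $172.32
Total deductions = $228.20 + $509.45 + $286.01 + $32.71 + $12.55 + $60.85 + $172.32 = $1,302.09
Net pay = $3,803.27 − $1,302.09 = $2,501.18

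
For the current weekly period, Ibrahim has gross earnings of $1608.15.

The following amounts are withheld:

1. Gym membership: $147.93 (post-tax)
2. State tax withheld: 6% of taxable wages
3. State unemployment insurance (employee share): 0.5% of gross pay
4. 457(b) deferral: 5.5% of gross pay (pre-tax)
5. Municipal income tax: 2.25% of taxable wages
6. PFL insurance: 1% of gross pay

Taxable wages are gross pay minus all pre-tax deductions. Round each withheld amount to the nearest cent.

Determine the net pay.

$1222.28

457(b) deferral: $1608.15 × 0.055 = $88.45
Taxable wages = $1608.15 − $88.45 = $1519.70
Municipal income tax: $1519.70 × 0.0225 = $34.19
State tax withheld: $1519.70 × 0.06 = $91.18
State unemployment insurance (employee share): $1608.15 × 0.005 = $8.04
PFL insurance: $1608.15 × 0.01 = $16.08
Gym membership: $147.93
Total deductions = $88.45 + $34.19 + $91.18 + $8.04 + $16.08 + $147.93 = $385.87
Net pay = $1608.15 − $385.87 = $1222.28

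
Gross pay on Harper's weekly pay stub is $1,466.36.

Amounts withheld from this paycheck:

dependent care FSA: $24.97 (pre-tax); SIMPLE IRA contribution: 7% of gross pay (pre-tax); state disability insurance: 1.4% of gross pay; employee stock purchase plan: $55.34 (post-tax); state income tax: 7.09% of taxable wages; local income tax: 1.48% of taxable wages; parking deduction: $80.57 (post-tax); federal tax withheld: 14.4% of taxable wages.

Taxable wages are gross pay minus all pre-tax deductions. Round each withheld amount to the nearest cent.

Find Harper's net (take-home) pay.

Dependent care FSA: $24.97
SIMPLE IRA contribution: $1,466.36 × 0.07 = $102.65
Pre-tax total = $24.97 + $102.65 = $127.62
Taxable wages = $1,466.36 − $127.62 = $1,338.74
Federal tax withheld: $1,338.74 × 0.144 = $192.78
State income tax: $1,338.74 × 0.0709 = $94.92
Local income tax: $1,338.74 × 0.0148 = $19.81
State disability insurance: $1,466.36 × 0.014 = $20.53
Employee stock purchase plan: $55.34
Parking deduction: $80.57
Total deductions = $24.97 + $102.65 + $192.78 + $94.92 + $19.81 + $20.53 + $55.34 + $80.57 = $591.57
Net pay = $1,466.36 − $591.57 = $874.79

$874.79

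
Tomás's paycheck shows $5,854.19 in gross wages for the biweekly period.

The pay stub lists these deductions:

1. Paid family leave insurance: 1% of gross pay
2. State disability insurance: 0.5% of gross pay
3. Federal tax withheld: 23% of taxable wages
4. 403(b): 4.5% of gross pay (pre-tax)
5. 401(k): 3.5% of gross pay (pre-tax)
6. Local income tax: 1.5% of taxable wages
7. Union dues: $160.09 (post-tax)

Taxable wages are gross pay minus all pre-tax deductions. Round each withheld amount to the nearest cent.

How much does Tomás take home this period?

401(k): $5,854.19 × 0.035 = $204.90
403(b): $5,854.19 × 0.045 = $263.44
Pre-tax total = $204.90 + $263.44 = $468.34
Taxable wages = $5,854.19 − $468.34 = $5,385.85
Local income tax: $5,385.85 × 0.015 = $80.79
Federal tax withheld: $5,385.85 × 0.23 = $1,238.75
State disability insurance: $5,854.19 × 0.005 = $29.27
Paid family leave insurance: $5,854.19 × 0.01 = $58.54
Union dues: $160.09
Total deductions = $204.90 + $263.44 + $80.79 + $1,238.75 + $29.27 + $58.54 + $160.09 = $2,035.78
Net pay = $5,854.19 − $2,035.78 = $3,818.41

$3,818.41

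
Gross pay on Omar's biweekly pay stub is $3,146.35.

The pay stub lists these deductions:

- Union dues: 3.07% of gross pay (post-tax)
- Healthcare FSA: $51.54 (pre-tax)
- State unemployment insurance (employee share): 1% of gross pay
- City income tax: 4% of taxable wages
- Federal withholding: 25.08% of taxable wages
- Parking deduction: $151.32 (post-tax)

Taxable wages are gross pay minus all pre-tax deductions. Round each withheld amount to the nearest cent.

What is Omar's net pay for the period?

Healthcare FSA: $51.54
Taxable wages = $3,146.35 − $51.54 = $3,094.81
Federal withholding: $3,094.81 × 0.2508 = $776.18
City income tax: $3,094.81 × 0.04 = $123.79
State unemployment insurance (employee share): $3,146.35 × 0.01 = $31.46
Parking deduction: $151.32
Union dues: $3,146.35 × 0.0307 = $96.59
Total deductions = $51.54 + $776.18 + $123.79 + $31.46 + $151.32 + $96.59 = $1,230.88
Net pay = $3,146.35 − $1,230.88 = $1,915.47

$1,915.47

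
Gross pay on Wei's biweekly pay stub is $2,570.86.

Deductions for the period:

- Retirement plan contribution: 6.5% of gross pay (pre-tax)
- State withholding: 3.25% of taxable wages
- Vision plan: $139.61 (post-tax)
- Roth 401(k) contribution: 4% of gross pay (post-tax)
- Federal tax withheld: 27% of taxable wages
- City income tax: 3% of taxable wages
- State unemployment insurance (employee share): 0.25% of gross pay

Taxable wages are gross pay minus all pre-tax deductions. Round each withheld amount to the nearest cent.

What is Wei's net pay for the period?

Retirement plan contribution: $2,570.86 × 0.065 = $167.11
Taxable wages = $2,570.86 − $167.11 = $2,403.75
State withholding: $2,403.75 × 0.0325 = $78.12
City income tax: $2,403.75 × 0.03 = $72.11
Federal tax withheld: $2,403.75 × 0.27 = $649.01
State unemployment insurance (employee share): $2,570.86 × 0.0025 = $6.43
Vision plan: $139.61
Roth 401(k) contribution: $2,570.86 × 0.04 = $102.83
Total deductions = $167.11 + $78.12 + $72.11 + $649.01 + $6.43 + $139.61 + $102.83 = $1,215.22
Net pay = $2,570.86 − $1,215.22 = $1,355.64

$1,355.64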